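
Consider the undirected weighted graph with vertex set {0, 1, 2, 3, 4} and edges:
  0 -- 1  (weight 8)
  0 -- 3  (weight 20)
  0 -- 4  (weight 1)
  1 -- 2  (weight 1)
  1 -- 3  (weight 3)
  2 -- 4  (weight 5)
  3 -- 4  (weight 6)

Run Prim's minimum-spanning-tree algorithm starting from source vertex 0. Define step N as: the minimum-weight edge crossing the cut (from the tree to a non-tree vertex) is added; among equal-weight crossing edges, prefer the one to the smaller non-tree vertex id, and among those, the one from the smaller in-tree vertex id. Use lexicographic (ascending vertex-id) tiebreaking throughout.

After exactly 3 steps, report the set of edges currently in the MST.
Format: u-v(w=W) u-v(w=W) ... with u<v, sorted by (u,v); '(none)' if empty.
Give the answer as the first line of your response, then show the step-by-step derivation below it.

0-4(w=1) 1-2(w=1) 2-4(w=5)

step 1: add edge 0-4 (w=1); MST = {0-4(w=1)}
step 2: add edge 2-4 (w=5); MST = {0-4(w=1) 2-4(w=5)}
step 3: add edge 1-2 (w=1); MST = {0-4(w=1) 1-2(w=1) 2-4(w=5)}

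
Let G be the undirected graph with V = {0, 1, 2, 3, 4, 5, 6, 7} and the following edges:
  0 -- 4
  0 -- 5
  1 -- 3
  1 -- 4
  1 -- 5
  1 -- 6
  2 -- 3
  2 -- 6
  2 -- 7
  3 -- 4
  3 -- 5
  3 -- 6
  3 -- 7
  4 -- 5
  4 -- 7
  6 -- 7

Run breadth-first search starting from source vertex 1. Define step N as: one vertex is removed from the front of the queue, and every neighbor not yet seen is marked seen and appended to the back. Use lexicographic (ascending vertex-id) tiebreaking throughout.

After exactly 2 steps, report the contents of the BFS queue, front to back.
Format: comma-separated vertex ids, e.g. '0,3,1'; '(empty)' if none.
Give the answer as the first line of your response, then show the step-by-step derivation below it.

4,5,6,2,7

step 1: dequeue 1; queue=[3,4,5,6]; order=1
step 2: dequeue 3; queue=[4,5,6,2,7]; order=1,3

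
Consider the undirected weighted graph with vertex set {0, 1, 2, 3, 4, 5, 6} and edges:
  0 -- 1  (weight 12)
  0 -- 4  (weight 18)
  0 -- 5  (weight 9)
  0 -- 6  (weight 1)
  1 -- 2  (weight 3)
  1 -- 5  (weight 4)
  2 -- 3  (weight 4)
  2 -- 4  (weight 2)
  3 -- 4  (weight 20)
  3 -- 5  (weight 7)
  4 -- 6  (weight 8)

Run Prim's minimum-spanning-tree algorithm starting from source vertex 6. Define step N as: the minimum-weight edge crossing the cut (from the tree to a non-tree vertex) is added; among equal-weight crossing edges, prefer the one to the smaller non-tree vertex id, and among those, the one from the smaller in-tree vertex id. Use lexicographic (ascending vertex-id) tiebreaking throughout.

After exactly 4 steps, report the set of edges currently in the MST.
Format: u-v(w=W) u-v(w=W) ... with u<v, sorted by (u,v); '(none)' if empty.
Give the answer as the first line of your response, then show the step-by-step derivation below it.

0-6(w=1) 1-2(w=3) 2-4(w=2) 4-6(w=8)

step 1: add edge 0-6 (w=1); MST = {0-6(w=1)}
step 2: add edge 4-6 (w=8); MST = {0-6(w=1) 4-6(w=8)}
step 3: add edge 2-4 (w=2); MST = {0-6(w=1) 2-4(w=2) 4-6(w=8)}
step 4: add edge 1-2 (w=3); MST = {0-6(w=1) 1-2(w=3) 2-4(w=2) 4-6(w=8)}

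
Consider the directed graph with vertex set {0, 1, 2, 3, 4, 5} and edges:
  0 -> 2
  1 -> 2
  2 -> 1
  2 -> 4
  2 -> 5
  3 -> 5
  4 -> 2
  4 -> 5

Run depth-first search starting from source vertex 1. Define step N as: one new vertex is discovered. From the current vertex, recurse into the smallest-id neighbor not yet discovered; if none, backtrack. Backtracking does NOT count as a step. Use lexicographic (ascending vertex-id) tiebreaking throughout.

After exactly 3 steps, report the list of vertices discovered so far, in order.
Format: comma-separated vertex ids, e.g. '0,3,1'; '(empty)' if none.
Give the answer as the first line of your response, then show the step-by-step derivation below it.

1,2,4

step 1: discover 1; path=1; order=1
step 2: discover 2; path=1>2; order=1,2
step 3: discover 4; path=1>2>4; order=1,2,4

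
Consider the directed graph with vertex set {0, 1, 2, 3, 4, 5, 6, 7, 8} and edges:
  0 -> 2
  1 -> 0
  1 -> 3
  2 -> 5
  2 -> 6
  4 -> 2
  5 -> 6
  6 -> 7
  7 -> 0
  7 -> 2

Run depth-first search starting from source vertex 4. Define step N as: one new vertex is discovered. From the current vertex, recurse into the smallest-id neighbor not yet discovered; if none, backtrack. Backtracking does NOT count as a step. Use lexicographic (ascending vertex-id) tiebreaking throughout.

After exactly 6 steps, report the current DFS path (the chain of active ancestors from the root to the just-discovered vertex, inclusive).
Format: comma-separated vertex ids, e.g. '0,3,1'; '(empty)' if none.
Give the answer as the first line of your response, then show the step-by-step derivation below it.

4,2,5,6,7,0

step 1: discover 4; path=4; order=4
step 2: discover 2; path=4>2; order=4,2
step 3: discover 5; path=4>2>5; order=4,2,5
step 4: discover 6; path=4>2>5>6; order=4,2,5,6
step 5: discover 7; path=4>2>5>6>7; order=4,2,5,6,7
step 6: discover 0; path=4>2>5>6>7>0; order=4,2,5,6,7,0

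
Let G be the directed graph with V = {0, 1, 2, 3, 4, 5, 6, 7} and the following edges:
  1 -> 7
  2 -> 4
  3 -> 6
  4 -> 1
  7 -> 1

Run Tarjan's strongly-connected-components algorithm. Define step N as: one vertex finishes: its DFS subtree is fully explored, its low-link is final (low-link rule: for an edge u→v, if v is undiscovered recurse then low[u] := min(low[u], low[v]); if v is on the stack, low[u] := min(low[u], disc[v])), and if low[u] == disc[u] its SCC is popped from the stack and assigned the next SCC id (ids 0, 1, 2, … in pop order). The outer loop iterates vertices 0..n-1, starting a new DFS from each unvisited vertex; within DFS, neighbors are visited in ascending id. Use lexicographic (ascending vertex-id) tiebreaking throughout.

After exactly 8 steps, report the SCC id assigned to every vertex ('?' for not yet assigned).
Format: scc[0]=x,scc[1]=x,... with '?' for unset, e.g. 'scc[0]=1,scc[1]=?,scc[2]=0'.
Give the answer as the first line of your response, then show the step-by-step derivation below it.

scc[0]=0,scc[1]=1,scc[2]=3,scc[3]=5,scc[4]=2,scc[5]=6,scc[6]=4,scc[7]=1

step 1: low=(low[0]=0,low[1]=?,low[2]=?,low[3]=?,low[4]=?,low[5]=?,low[6]=?,low[7]=?); scc=(scc[0]=0,scc[1]=?,scc[2]=?,scc[3]=?,scc[4]=?,scc[5]=?,scc[6]=?,scc[7]=?)
step 2: low=(low[0]=0,low[1]=1,low[2]=?,low[3]=?,low[4]=?,low[5]=?,low[6]=?,low[7]=1); scc=(scc[0]=0,scc[1]=?,scc[2]=?,scc[3]=?,scc[4]=?,scc[5]=?,scc[6]=?,scc[7]=?)
step 3: low=(low[0]=0,low[1]=1,low[2]=?,low[3]=?,low[4]=?,low[5]=?,low[6]=?,low[7]=1); scc=(scc[0]=0,scc[1]=1,scc[2]=?,scc[3]=?,scc[4]=?,scc[5]=?,scc[6]=?,scc[7]=1)
step 4: low=(low[0]=0,low[1]=1,low[2]=3,low[3]=?,low[4]=4,low[5]=?,low[6]=?,low[7]=1); scc=(scc[0]=0,scc[1]=1,scc[2]=?,scc[3]=?,scc[4]=2,scc[5]=?,scc[6]=?,scc[7]=1)
step 5: low=(low[0]=0,low[1]=1,low[2]=3,low[3]=?,low[4]=4,low[5]=?,low[6]=?,low[7]=1); scc=(scc[0]=0,scc[1]=1,scc[2]=3,scc[3]=?,scc[4]=2,scc[5]=?,scc[6]=?,scc[7]=1)
step 6: low=(low[0]=0,low[1]=1,low[2]=3,low[3]=5,low[4]=4,low[5]=?,low[6]=6,low[7]=1); scc=(scc[0]=0,scc[1]=1,scc[2]=3,scc[3]=?,scc[4]=2,scc[5]=?,scc[6]=4,scc[7]=1)
step 7: low=(low[0]=0,low[1]=1,low[2]=3,low[3]=5,low[4]=4,low[5]=?,low[6]=6,low[7]=1); scc=(scc[0]=0,scc[1]=1,scc[2]=3,scc[3]=5,scc[4]=2,scc[5]=?,scc[6]=4,scc[7]=1)
step 8: low=(low[0]=0,low[1]=1,low[2]=3,low[3]=5,low[4]=4,low[5]=7,low[6]=6,low[7]=1); scc=(scc[0]=0,scc[1]=1,scc[2]=3,scc[3]=5,scc[4]=2,scc[5]=6,scc[6]=4,scc[7]=1)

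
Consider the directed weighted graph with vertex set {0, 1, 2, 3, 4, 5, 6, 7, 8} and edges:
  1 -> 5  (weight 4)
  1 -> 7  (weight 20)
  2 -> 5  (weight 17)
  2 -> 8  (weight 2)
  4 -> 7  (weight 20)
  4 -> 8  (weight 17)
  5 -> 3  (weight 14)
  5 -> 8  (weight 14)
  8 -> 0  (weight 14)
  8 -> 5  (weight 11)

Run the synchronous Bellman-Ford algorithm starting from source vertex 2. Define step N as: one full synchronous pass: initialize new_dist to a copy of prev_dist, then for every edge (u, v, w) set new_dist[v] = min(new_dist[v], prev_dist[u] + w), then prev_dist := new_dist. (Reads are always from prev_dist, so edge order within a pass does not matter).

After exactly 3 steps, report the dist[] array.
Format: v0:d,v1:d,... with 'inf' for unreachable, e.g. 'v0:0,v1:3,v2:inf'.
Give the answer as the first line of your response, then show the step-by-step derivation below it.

v0:16,v1:inf,v2:0,v3:27,v4:inf,v5:13,v6:inf,v7:inf,v8:2

step 1: dist = v0:inf,v1:inf,v2:0,v3:inf,v4:inf,v5:17,v6:inf,v7:inf,v8:2
step 2: dist = v0:16,v1:inf,v2:0,v3:31,v4:inf,v5:13,v6:inf,v7:inf,v8:2
step 3: dist = v0:16,v1:inf,v2:0,v3:27,v4:inf,v5:13,v6:inf,v7:inf,v8:2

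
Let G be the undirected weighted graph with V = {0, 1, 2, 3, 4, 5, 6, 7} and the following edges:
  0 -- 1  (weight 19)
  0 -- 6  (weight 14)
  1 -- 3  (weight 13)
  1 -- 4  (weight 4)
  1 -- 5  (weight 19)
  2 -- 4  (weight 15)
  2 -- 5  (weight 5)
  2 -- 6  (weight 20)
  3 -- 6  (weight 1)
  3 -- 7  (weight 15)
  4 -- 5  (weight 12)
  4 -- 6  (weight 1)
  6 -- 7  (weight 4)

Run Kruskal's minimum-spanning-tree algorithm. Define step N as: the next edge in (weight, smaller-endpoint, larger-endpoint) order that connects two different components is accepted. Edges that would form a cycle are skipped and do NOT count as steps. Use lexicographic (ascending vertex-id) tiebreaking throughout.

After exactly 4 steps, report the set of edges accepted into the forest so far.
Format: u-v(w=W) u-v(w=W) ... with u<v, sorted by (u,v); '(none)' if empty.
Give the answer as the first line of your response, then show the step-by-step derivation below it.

1-4(w=4) 3-6(w=1) 4-6(w=1) 6-7(w=4)

step 1: add edge 3-6 (w=1); MST = {3-6(w=1)}
step 2: add edge 4-6 (w=1); MST = {3-6(w=1) 4-6(w=1)}
step 3: add edge 1-4 (w=4); MST = {1-4(w=4) 3-6(w=1) 4-6(w=1)}
step 4: add edge 6-7 (w=4); MST = {1-4(w=4) 3-6(w=1) 4-6(w=1) 6-7(w=4)}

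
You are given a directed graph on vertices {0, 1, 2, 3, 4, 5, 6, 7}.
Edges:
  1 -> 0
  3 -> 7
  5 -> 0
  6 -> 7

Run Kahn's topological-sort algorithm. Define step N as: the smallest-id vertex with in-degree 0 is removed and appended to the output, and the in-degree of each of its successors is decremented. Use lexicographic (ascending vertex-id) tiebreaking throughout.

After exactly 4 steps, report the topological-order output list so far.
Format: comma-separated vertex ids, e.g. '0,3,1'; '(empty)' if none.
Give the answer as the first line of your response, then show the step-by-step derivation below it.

1,2,3,4

step 1: output 1; order=[1]; indeg=(1,0,0,0,0,0,0,2)
step 2: output 2; order=[1,2]; indeg=(1,0,0,0,0,0,0,2)
step 3: output 3; order=[1,2,3]; indeg=(1,0,0,0,0,0,0,1)
step 4: output 4; order=[1,2,3,4]; indeg=(1,0,0,0,0,0,0,1)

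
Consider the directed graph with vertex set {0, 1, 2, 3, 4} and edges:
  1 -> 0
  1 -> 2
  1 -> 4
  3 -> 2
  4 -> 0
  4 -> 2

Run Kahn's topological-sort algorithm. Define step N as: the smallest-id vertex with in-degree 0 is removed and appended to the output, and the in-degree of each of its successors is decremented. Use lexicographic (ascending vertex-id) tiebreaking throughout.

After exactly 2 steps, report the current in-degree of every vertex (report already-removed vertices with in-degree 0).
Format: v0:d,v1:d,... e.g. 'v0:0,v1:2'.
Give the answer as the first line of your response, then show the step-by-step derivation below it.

v0:1,v1:0,v2:1,v3:0,v4:0

step 1: output 1; order=[1]; indeg=(1,0,2,0,0)
step 2: output 3; order=[1,3]; indeg=(1,0,1,0,0)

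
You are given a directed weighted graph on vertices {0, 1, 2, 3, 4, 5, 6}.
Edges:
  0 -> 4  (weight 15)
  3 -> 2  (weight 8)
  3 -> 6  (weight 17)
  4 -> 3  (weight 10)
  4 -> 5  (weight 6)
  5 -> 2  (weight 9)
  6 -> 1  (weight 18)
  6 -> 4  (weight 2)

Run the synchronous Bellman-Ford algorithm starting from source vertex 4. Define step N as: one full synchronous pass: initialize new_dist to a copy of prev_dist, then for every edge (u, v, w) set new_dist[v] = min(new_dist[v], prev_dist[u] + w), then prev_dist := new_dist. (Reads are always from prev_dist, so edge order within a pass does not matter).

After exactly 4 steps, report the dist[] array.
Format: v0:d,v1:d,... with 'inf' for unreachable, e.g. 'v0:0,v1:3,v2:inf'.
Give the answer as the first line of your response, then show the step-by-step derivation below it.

v0:inf,v1:45,v2:15,v3:10,v4:0,v5:6,v6:27

step 1: dist = v0:inf,v1:inf,v2:inf,v3:10,v4:0,v5:6,v6:inf
step 2: dist = v0:inf,v1:inf,v2:15,v3:10,v4:0,v5:6,v6:27
step 3: dist = v0:inf,v1:45,v2:15,v3:10,v4:0,v5:6,v6:27
step 4: dist = v0:inf,v1:45,v2:15,v3:10,v4:0,v5:6,v6:27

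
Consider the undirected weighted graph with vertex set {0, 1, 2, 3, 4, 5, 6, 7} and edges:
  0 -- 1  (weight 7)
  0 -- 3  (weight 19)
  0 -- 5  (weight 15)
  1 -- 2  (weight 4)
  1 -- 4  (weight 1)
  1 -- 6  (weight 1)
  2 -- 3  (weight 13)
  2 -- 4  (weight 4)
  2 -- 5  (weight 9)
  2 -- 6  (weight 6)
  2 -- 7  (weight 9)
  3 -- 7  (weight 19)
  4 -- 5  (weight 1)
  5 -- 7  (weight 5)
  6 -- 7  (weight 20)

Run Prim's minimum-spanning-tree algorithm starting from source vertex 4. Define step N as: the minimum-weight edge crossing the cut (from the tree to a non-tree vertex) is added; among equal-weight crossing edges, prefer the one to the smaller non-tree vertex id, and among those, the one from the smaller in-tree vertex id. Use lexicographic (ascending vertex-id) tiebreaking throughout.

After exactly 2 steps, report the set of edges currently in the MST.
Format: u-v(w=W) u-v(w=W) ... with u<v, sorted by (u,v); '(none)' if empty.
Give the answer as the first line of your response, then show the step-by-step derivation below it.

1-4(w=1) 4-5(w=1)

step 1: add edge 1-4 (w=1); MST = {1-4(w=1)}
step 2: add edge 4-5 (w=1); MST = {1-4(w=1) 4-5(w=1)}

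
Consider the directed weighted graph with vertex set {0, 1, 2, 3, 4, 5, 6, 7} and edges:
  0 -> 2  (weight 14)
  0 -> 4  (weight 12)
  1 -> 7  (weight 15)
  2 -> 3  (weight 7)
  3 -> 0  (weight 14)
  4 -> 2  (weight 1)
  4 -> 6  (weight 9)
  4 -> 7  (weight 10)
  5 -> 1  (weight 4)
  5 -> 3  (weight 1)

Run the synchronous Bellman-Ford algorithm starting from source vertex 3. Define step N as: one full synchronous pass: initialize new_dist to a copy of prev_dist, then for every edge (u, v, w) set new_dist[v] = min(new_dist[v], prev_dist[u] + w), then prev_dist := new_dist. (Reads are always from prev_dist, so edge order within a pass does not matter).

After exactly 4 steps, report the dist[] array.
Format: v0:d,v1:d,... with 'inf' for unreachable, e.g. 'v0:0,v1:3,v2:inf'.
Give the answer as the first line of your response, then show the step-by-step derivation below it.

v0:14,v1:inf,v2:27,v3:0,v4:26,v5:inf,v6:35,v7:36

step 1: dist = v0:14,v1:inf,v2:inf,v3:0,v4:inf,v5:inf,v6:inf,v7:inf
step 2: dist = v0:14,v1:inf,v2:28,v3:0,v4:26,v5:inf,v6:inf,v7:inf
step 3: dist = v0:14,v1:inf,v2:27,v3:0,v4:26,v5:inf,v6:35,v7:36
step 4: dist = v0:14,v1:inf,v2:27,v3:0,v4:26,v5:inf,v6:35,v7:36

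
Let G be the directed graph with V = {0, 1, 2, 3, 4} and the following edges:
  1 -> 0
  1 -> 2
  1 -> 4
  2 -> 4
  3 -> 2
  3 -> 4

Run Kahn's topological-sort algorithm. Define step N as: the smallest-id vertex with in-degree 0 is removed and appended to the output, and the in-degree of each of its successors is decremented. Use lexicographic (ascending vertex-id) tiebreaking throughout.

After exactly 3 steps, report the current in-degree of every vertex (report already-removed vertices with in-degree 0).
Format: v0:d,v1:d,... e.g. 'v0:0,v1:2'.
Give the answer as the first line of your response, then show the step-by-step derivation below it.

v0:0,v1:0,v2:0,v3:0,v4:1

step 1: output 1; order=[1]; indeg=(0,0,1,0,2)
step 2: output 0; order=[1,0]; indeg=(0,0,1,0,2)
step 3: output 3; order=[1,0,3]; indeg=(0,0,0,0,1)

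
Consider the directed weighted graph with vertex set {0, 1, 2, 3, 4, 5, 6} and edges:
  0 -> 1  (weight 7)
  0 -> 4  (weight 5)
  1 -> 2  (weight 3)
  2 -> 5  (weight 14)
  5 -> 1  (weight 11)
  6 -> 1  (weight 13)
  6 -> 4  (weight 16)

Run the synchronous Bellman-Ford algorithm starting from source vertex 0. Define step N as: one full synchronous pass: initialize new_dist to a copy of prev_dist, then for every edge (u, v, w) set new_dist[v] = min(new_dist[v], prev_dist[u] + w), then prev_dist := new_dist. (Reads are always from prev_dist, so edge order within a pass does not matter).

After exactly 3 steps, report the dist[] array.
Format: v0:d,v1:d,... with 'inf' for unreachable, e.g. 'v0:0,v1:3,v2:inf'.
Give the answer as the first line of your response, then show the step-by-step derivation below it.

v0:0,v1:7,v2:10,v3:inf,v4:5,v5:24,v6:inf

step 1: dist = v0:0,v1:7,v2:inf,v3:inf,v4:5,v5:inf,v6:inf
step 2: dist = v0:0,v1:7,v2:10,v3:inf,v4:5,v5:inf,v6:inf
step 3: dist = v0:0,v1:7,v2:10,v3:inf,v4:5,v5:24,v6:inf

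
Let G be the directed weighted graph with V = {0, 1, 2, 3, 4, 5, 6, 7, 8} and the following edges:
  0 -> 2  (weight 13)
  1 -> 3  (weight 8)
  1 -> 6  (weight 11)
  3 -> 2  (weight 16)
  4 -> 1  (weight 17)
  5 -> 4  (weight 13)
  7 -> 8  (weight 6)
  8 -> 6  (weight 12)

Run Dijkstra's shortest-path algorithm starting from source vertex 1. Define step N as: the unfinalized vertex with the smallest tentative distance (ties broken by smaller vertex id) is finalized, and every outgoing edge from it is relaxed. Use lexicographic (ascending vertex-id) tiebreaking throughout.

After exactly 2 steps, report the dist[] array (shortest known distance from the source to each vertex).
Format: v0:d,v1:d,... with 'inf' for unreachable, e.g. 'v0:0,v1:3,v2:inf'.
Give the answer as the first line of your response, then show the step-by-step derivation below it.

v0:inf,v1:0,v2:24,v3:8,v4:inf,v5:inf,v6:11,v7:inf,v8:inf

step 1: dist = v0:inf,v1:0,v2:inf,v3:8,v4:inf,v5:inf,v6:11,v7:inf,v8:inf
step 2: dist = v0:inf,v1:0,v2:24,v3:8,v4:inf,v5:inf,v6:11,v7:inf,v8:inf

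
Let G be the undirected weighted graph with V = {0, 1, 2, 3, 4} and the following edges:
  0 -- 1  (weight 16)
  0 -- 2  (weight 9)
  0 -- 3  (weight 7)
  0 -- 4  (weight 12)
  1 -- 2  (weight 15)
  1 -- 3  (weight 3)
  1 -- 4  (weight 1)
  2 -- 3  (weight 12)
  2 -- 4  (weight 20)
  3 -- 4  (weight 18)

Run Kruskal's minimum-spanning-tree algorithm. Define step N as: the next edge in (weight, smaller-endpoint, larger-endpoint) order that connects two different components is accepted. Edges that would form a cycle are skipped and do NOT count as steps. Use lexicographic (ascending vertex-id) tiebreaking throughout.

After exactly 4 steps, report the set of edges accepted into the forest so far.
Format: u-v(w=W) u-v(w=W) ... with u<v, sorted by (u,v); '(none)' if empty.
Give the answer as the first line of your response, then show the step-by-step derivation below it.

0-2(w=9) 0-3(w=7) 1-3(w=3) 1-4(w=1)

step 1: add edge 1-4 (w=1); MST = {1-4(w=1)}
step 2: add edge 1-3 (w=3); MST = {1-3(w=3) 1-4(w=1)}
step 3: add edge 0-3 (w=7); MST = {0-3(w=7) 1-3(w=3) 1-4(w=1)}
step 4: add edge 0-2 (w=9); MST = {0-2(w=9) 0-3(w=7) 1-3(w=3) 1-4(w=1)}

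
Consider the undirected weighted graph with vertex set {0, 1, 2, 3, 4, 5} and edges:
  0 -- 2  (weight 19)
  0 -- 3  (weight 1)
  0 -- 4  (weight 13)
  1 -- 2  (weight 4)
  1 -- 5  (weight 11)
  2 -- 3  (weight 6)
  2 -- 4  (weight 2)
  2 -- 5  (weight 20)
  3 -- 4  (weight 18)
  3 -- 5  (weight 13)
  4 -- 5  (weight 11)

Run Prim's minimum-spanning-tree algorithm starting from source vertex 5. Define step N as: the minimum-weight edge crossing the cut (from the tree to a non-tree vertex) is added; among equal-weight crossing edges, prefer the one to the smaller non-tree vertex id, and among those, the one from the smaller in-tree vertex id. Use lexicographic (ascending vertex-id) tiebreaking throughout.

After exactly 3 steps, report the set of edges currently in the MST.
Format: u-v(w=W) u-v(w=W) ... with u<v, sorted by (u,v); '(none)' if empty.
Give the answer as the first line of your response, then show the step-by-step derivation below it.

1-2(w=4) 1-5(w=11) 2-4(w=2)

step 1: add edge 1-5 (w=11); MST = {1-5(w=11)}
step 2: add edge 1-2 (w=4); MST = {1-2(w=4) 1-5(w=11)}
step 3: add edge 2-4 (w=2); MST = {1-2(w=4) 1-5(w=11) 2-4(w=2)}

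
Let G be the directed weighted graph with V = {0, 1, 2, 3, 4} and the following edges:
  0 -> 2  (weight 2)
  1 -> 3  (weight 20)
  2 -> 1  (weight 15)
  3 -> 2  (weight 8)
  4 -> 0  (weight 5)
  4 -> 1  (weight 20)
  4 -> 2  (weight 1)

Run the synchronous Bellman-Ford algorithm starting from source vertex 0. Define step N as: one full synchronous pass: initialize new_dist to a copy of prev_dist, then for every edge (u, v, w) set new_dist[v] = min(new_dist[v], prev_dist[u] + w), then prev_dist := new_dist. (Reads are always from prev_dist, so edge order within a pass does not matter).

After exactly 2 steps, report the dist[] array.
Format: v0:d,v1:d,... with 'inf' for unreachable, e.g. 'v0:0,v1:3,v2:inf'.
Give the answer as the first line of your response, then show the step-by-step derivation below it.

v0:0,v1:17,v2:2,v3:inf,v4:inf

step 1: dist = v0:0,v1:inf,v2:2,v3:inf,v4:inf
step 2: dist = v0:0,v1:17,v2:2,v3:inf,v4:inf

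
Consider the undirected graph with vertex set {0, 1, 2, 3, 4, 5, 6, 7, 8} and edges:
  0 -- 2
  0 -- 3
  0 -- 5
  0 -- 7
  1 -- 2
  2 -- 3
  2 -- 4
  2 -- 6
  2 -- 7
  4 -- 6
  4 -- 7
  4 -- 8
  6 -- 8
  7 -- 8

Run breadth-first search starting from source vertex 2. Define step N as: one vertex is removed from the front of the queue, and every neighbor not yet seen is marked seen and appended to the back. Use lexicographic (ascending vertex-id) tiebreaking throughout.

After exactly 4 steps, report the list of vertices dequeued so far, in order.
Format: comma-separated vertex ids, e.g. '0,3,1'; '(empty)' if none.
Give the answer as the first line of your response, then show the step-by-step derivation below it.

2,0,1,3

step 1: dequeue 2; queue=[0,1,3,4,6,7]; order=2
step 2: dequeue 0; queue=[1,3,4,6,7,5]; order=2,0
step 3: dequeue 1; queue=[3,4,6,7,5]; order=2,0,1
step 4: dequeue 3; queue=[4,6,7,5]; order=2,0,1,3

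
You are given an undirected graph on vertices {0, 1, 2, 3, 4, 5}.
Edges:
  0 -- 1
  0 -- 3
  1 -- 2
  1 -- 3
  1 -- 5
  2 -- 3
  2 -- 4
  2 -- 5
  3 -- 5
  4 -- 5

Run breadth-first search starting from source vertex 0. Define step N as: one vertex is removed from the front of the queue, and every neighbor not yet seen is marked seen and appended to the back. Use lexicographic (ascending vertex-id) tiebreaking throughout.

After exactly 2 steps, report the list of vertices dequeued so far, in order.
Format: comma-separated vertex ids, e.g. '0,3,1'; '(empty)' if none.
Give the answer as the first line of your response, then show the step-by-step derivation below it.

0,1

step 1: dequeue 0; queue=[1,3]; order=0
step 2: dequeue 1; queue=[3,2,5]; order=0,1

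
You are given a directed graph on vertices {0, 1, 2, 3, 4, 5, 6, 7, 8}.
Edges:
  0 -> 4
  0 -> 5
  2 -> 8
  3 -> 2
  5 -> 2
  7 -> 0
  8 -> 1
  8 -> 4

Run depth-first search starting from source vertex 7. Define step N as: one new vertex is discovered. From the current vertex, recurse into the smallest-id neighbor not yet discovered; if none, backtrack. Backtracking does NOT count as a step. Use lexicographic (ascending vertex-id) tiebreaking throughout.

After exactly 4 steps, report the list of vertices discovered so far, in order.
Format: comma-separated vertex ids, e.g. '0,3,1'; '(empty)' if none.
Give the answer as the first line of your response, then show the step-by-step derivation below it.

7,0,4,5

step 1: discover 7; path=7; order=7
step 2: discover 0; path=7>0; order=7,0
step 3: discover 4; path=7>0>4; order=7,0,4
step 4: discover 5; path=7>0>5; order=7,0,4,5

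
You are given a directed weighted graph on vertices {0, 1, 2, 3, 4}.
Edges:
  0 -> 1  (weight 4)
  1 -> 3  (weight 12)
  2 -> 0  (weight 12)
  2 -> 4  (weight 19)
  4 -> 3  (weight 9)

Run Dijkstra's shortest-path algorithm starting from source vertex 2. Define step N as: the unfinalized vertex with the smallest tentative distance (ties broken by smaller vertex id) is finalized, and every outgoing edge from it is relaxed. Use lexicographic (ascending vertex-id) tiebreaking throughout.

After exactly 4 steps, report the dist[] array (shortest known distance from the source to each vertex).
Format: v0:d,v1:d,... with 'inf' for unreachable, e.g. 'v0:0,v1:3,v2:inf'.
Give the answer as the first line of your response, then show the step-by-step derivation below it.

v0:12,v1:16,v2:0,v3:28,v4:19

step 1: dist = v0:12,v1:inf,v2:0,v3:inf,v4:19
step 2: dist = v0:12,v1:16,v2:0,v3:inf,v4:19
step 3: dist = v0:12,v1:16,v2:0,v3:28,v4:19
step 4: dist = v0:12,v1:16,v2:0,v3:28,v4:19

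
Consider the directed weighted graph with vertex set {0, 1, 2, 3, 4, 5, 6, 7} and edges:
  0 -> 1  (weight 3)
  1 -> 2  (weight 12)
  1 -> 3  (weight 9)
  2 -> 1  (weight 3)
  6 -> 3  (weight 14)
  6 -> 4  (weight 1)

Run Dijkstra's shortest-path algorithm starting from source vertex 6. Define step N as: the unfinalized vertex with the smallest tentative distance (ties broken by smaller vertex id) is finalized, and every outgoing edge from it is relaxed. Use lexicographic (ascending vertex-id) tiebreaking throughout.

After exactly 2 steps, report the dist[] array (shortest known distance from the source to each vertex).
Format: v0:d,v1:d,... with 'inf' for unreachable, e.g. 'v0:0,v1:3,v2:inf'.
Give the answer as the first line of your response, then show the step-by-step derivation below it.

v0:inf,v1:inf,v2:inf,v3:14,v4:1,v5:inf,v6:0,v7:inf

step 1: dist = v0:inf,v1:inf,v2:inf,v3:14,v4:1,v5:inf,v6:0,v7:inf
step 2: dist = v0:inf,v1:inf,v2:inf,v3:14,v4:1,v5:inf,v6:0,v7:inf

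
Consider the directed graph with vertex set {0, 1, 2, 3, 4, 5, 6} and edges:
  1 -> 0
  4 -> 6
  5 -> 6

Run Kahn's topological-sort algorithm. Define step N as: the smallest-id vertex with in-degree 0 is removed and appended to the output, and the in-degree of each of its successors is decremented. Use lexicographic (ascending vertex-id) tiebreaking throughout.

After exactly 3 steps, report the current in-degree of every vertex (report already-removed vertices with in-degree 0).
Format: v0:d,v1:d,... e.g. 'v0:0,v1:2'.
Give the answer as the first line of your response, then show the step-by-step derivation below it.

v0:0,v1:0,v2:0,v3:0,v4:0,v5:0,v6:2

step 1: output 1; order=[1]; indeg=(0,0,0,0,0,0,2)
step 2: output 0; order=[1,0]; indeg=(0,0,0,0,0,0,2)
step 3: output 2; order=[1,0,2]; indeg=(0,0,0,0,0,0,2)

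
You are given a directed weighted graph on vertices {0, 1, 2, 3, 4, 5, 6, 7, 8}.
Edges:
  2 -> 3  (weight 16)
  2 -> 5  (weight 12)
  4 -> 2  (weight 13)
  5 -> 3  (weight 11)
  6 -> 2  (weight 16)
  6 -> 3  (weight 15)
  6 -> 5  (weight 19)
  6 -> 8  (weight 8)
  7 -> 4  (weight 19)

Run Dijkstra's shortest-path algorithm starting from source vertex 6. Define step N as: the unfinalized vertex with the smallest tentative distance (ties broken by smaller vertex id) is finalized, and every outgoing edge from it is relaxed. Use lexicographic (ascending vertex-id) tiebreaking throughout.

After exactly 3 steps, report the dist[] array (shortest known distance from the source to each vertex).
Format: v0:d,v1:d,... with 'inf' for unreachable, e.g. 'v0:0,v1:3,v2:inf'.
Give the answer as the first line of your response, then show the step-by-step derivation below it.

v0:inf,v1:inf,v2:16,v3:15,v4:inf,v5:19,v6:0,v7:inf,v8:8

step 1: dist = v0:inf,v1:inf,v2:16,v3:15,v4:inf,v5:19,v6:0,v7:inf,v8:8
step 2: dist = v0:inf,v1:inf,v2:16,v3:15,v4:inf,v5:19,v6:0,v7:inf,v8:8
step 3: dist = v0:inf,v1:inf,v2:16,v3:15,v4:inf,v5:19,v6:0,v7:inf,v8:8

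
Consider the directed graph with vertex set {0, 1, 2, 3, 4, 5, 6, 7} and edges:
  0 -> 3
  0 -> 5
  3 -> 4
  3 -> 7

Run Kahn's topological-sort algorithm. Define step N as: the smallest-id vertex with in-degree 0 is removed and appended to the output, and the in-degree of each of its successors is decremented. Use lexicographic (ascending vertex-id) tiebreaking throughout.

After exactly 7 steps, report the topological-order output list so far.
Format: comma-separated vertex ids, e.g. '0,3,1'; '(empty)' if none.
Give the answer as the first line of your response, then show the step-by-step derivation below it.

0,1,2,3,4,5,6

step 1: output 0; order=[0]; indeg=(0,0,0,0,1,0,0,1)
step 2: output 1; order=[0,1]; indeg=(0,0,0,0,1,0,0,1)
step 3: output 2; order=[0,1,2]; indeg=(0,0,0,0,1,0,0,1)
step 4: output 3; order=[0,1,2,3]; indeg=(0,0,0,0,0,0,0,0)
step 5: output 4; order=[0,1,2,3,4]; indeg=(0,0,0,0,0,0,0,0)
step 6: output 5; order=[0,1,2,3,4,5]; indeg=(0,0,0,0,0,0,0,0)
step 7: output 6; order=[0,1,2,3,4,5,6]; indeg=(0,0,0,0,0,0,0,0)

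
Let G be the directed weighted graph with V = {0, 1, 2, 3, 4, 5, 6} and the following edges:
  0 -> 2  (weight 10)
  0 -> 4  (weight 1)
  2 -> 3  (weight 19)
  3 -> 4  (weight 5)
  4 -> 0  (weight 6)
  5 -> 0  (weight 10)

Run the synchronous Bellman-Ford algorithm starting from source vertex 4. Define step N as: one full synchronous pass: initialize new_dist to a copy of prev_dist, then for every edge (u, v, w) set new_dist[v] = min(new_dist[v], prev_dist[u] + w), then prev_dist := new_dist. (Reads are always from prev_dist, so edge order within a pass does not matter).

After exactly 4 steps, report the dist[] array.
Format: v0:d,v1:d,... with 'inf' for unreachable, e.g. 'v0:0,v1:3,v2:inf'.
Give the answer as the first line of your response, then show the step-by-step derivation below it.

v0:6,v1:inf,v2:16,v3:35,v4:0,v5:inf,v6:inf

step 1: dist = v0:6,v1:inf,v2:inf,v3:inf,v4:0,v5:inf,v6:inf
step 2: dist = v0:6,v1:inf,v2:16,v3:inf,v4:0,v5:inf,v6:inf
step 3: dist = v0:6,v1:inf,v2:16,v3:35,v4:0,v5:inf,v6:inf
step 4: dist = v0:6,v1:inf,v2:16,v3:35,v4:0,v5:inf,v6:inf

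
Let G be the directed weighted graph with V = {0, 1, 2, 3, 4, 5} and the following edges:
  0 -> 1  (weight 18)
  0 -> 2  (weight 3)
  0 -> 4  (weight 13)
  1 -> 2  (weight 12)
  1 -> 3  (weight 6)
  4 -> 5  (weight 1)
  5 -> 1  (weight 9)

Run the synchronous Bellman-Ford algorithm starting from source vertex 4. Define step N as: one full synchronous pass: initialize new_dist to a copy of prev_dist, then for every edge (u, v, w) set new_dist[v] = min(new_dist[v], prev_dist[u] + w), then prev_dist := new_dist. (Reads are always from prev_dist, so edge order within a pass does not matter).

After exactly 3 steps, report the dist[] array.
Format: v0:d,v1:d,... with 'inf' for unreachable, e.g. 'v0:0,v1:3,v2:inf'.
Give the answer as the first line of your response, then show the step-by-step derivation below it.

v0:inf,v1:10,v2:22,v3:16,v4:0,v5:1

step 1: dist = v0:inf,v1:inf,v2:inf,v3:inf,v4:0,v5:1
step 2: dist = v0:inf,v1:10,v2:inf,v3:inf,v4:0,v5:1
step 3: dist = v0:inf,v1:10,v2:22,v3:16,v4:0,v5:1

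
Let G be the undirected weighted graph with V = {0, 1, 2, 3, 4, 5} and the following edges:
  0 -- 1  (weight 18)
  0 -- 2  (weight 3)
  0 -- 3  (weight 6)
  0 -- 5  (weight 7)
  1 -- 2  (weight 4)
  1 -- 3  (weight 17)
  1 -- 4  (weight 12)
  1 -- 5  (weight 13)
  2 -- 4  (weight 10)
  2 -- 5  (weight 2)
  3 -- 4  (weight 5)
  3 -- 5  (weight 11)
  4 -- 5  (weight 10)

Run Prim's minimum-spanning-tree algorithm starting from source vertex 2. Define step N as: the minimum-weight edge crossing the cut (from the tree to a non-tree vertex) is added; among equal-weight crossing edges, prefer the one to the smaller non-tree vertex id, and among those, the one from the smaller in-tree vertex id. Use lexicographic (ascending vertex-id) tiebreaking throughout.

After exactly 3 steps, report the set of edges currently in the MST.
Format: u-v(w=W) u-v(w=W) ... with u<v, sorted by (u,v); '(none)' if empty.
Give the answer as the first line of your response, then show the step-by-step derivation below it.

0-2(w=3) 1-2(w=4) 2-5(w=2)

step 1: add edge 2-5 (w=2); MST = {2-5(w=2)}
step 2: add edge 0-2 (w=3); MST = {0-2(w=3) 2-5(w=2)}
step 3: add edge 1-2 (w=4); MST = {0-2(w=3) 1-2(w=4) 2-5(w=2)}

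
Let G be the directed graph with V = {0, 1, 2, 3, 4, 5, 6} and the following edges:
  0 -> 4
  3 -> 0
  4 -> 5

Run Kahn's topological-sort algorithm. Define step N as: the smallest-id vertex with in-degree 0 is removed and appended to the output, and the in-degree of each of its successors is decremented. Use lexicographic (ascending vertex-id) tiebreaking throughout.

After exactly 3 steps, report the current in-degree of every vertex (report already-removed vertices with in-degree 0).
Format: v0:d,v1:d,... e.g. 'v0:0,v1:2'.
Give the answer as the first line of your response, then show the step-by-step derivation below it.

v0:0,v1:0,v2:0,v3:0,v4:1,v5:1,v6:0

step 1: output 1; order=[1]; indeg=(1,0,0,0,1,1,0)
step 2: output 2; order=[1,2]; indeg=(1,0,0,0,1,1,0)
step 3: output 3; order=[1,2,3]; indeg=(0,0,0,0,1,1,0)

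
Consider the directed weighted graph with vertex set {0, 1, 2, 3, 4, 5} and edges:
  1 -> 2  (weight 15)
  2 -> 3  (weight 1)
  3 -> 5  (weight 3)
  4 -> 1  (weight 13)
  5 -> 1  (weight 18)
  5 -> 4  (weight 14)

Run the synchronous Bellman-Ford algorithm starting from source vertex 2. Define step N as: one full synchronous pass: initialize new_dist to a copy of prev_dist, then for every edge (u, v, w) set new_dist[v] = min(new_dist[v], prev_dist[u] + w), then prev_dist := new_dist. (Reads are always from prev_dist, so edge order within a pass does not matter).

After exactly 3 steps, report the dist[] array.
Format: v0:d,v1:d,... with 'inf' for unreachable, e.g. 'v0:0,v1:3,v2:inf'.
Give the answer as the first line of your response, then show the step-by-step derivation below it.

v0:inf,v1:22,v2:0,v3:1,v4:18,v5:4

step 1: dist = v0:inf,v1:inf,v2:0,v3:1,v4:inf,v5:inf
step 2: dist = v0:inf,v1:inf,v2:0,v3:1,v4:inf,v5:4
step 3: dist = v0:inf,v1:22,v2:0,v3:1,v4:18,v5:4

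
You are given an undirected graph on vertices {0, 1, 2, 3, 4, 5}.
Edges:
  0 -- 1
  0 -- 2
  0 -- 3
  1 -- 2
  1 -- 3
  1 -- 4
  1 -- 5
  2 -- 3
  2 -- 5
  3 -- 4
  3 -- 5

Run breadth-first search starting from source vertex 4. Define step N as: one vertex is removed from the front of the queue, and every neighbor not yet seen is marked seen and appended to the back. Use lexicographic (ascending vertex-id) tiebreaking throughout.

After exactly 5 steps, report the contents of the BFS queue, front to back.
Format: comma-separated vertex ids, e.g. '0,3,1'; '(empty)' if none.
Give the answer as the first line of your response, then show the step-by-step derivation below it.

5

step 1: dequeue 4; queue=[1,3]; order=4
step 2: dequeue 1; queue=[3,0,2,5]; order=4,1
step 3: dequeue 3; queue=[0,2,5]; order=4,1,3
step 4: dequeue 0; queue=[2,5]; order=4,1,3,0
step 5: dequeue 2; queue=[5]; order=4,1,3,0,2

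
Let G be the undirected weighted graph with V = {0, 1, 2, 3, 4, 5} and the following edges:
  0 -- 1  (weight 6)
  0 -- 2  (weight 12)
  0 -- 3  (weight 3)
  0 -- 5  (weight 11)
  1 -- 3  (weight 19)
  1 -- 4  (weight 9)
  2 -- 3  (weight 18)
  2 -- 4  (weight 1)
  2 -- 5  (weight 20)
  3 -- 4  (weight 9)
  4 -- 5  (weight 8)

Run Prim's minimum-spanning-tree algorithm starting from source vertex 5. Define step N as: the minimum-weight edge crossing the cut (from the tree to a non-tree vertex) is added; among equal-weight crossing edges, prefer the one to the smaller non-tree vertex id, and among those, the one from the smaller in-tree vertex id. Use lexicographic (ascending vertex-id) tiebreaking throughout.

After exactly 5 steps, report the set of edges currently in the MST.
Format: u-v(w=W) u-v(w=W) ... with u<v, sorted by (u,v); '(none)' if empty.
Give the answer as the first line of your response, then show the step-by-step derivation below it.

0-1(w=6) 0-3(w=3) 1-4(w=9) 2-4(w=1) 4-5(w=8)

step 1: add edge 4-5 (w=8); MST = {4-5(w=8)}
step 2: add edge 2-4 (w=1); MST = {2-4(w=1) 4-5(w=8)}
step 3: add edge 1-4 (w=9); MST = {1-4(w=9) 2-4(w=1) 4-5(w=8)}
step 4: add edge 0-1 (w=6); MST = {0-1(w=6) 1-4(w=9) 2-4(w=1) 4-5(w=8)}
step 5: add edge 0-3 (w=3); MST = {0-1(w=6) 0-3(w=3) 1-4(w=9) 2-4(w=1) 4-5(w=8)}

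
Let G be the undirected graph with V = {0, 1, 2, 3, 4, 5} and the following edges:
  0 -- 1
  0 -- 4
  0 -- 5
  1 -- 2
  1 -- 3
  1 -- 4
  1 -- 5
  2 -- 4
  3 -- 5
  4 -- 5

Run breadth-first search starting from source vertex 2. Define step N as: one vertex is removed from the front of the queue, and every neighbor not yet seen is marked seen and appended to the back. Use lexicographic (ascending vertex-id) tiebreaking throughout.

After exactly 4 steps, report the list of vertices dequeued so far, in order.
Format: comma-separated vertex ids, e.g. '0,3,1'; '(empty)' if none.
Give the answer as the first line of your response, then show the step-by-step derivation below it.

2,1,4,0

step 1: dequeue 2; queue=[1,4]; order=2
step 2: dequeue 1; queue=[4,0,3,5]; order=2,1
step 3: dequeue 4; queue=[0,3,5]; order=2,1,4
step 4: dequeue 0; queue=[3,5]; order=2,1,4,0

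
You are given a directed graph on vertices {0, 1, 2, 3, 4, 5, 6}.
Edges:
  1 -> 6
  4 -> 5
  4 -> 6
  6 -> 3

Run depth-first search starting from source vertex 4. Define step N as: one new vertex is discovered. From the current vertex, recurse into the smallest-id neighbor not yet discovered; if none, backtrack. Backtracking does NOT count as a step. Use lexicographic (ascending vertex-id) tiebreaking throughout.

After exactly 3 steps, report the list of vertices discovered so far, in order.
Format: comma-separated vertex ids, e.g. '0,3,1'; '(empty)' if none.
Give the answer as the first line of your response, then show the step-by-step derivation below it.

4,5,6

step 1: discover 4; path=4; order=4
step 2: discover 5; path=4>5; order=4,5
step 3: discover 6; path=4>6; order=4,5,6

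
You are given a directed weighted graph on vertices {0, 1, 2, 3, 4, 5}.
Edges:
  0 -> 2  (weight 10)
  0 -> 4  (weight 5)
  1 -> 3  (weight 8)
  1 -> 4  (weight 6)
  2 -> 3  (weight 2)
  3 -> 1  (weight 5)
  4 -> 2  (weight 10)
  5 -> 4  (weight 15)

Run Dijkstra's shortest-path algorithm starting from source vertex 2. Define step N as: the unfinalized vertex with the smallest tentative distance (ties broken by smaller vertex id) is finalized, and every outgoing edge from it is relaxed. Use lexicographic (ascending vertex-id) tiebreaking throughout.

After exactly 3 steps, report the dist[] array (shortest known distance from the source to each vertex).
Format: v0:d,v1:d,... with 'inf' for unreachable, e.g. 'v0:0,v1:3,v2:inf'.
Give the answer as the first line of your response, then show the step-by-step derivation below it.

v0:inf,v1:7,v2:0,v3:2,v4:13,v5:inf

step 1: dist = v0:inf,v1:inf,v2:0,v3:2,v4:inf,v5:inf
step 2: dist = v0:inf,v1:7,v2:0,v3:2,v4:inf,v5:inf
step 3: dist = v0:inf,v1:7,v2:0,v3:2,v4:13,v5:inf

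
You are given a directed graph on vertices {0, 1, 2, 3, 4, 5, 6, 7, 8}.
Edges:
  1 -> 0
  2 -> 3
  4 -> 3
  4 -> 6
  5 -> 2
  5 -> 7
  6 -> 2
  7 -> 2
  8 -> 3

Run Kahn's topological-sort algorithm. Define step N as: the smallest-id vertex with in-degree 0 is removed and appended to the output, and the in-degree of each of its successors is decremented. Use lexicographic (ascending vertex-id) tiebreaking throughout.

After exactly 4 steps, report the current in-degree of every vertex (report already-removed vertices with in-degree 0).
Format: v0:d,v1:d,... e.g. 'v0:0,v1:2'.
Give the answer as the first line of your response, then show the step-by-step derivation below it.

v0:0,v1:0,v2:2,v3:2,v4:0,v5:0,v6:0,v7:0,v8:0

step 1: output 1; order=[1]; indeg=(0,0,3,3,0,0,1,1,0)
step 2: output 0; order=[1,0]; indeg=(0,0,3,3,0,0,1,1,0)
step 3: output 4; order=[1,0,4]; indeg=(0,0,3,2,0,0,0,1,0)
step 4: output 5; order=[1,0,4,5]; indeg=(0,0,2,2,0,0,0,0,0)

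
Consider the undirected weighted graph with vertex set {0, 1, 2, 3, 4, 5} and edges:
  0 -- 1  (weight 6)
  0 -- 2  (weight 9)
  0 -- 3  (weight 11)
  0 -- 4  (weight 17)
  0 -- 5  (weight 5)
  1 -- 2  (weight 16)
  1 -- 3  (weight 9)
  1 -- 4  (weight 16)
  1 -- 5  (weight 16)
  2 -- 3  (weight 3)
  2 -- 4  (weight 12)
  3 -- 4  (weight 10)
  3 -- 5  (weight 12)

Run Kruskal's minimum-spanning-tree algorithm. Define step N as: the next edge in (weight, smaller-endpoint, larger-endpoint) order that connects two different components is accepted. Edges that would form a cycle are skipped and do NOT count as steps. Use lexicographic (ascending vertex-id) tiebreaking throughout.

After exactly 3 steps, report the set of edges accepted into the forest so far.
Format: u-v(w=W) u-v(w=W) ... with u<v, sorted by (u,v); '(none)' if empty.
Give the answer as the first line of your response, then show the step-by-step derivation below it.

0-1(w=6) 0-5(w=5) 2-3(w=3)

step 1: add edge 2-3 (w=3); MST = {2-3(w=3)}
step 2: add edge 0-5 (w=5); MST = {0-5(w=5) 2-3(w=3)}
step 3: add edge 0-1 (w=6); MST = {0-1(w=6) 0-5(w=5) 2-3(w=3)}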